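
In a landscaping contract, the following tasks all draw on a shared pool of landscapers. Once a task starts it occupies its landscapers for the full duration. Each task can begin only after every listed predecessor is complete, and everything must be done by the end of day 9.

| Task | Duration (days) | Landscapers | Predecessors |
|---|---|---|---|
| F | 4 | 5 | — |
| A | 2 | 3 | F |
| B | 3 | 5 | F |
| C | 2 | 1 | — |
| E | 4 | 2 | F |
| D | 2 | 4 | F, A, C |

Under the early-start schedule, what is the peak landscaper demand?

11

Early-start schedule: F@1, A@5, B@5, C@1, E@5, D@7.
Load per day: day 1: 6, day 2: 6, day 3: 5, day 4: 5, day 5: 10, day 6: 10, day 7: 11, day 8: 6, day 9: 0.
Peak is 11.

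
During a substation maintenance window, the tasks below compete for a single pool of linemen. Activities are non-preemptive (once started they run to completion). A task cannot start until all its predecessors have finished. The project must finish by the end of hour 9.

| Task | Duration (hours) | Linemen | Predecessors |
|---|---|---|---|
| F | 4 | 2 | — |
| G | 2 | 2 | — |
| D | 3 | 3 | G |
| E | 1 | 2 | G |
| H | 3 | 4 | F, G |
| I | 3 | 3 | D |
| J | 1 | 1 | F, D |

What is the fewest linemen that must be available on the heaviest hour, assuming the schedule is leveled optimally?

7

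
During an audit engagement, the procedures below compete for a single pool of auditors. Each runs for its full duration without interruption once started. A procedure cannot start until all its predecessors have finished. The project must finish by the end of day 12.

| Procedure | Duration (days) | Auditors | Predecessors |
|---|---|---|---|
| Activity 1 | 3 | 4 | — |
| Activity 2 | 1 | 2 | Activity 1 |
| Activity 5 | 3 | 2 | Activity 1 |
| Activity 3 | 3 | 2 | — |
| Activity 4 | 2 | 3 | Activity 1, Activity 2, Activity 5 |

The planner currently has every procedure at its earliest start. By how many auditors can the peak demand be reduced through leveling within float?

2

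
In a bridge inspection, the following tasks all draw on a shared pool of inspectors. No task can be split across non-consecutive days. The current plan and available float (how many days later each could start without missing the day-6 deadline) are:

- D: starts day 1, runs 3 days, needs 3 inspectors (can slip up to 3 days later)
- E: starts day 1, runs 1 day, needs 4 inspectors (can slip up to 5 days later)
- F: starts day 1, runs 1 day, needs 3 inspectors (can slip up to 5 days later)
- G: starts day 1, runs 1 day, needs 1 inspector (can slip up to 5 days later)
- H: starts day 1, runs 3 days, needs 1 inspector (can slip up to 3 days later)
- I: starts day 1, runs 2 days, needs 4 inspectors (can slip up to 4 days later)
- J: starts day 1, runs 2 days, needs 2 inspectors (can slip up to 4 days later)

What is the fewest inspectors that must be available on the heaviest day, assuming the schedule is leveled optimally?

Early-start (D@1, E@1, F@1, G@1, H@1, I@1, J@1) gives peak 18: d1:18  d2:10  d3:4  d4:0  d5:0  d6:0.
Shift E→4, G→2, H→2, I→5, J→5.
Schedule D@1, E@4, F@1, G@2, H@2, I@5, J@5: d1:6  d2:5  d3:4  d4:5  d5:6  d6:6 — peak 6.
Total inspector-days = 32 over 6 days ⇒ peak ≥ ⌈32/6⌉ = 6, so 6 is optimal.

6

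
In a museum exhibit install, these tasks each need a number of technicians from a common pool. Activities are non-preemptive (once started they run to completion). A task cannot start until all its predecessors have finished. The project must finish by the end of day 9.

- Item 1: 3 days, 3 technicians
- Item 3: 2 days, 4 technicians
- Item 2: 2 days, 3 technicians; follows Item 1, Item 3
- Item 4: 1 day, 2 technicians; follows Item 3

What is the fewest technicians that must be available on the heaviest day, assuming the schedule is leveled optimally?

4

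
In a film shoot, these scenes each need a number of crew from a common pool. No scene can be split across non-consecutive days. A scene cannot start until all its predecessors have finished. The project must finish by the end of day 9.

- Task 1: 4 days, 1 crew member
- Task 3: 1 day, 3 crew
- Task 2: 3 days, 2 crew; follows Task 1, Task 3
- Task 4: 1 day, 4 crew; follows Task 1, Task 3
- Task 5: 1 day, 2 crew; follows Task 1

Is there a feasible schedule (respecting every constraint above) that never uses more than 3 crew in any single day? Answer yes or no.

The minimum achievable peak is 4; 3 < 4, so no feasible schedule stays within the cap.

no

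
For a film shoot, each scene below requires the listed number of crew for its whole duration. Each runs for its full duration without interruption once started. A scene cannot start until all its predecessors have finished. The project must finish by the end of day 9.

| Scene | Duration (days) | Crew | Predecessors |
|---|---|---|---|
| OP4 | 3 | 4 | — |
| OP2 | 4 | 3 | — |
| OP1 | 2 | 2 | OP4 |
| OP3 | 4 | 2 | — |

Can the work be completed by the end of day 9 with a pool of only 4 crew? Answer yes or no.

The minimum achievable peak is 5; 4 < 5, so no feasible schedule stays within the cap.

no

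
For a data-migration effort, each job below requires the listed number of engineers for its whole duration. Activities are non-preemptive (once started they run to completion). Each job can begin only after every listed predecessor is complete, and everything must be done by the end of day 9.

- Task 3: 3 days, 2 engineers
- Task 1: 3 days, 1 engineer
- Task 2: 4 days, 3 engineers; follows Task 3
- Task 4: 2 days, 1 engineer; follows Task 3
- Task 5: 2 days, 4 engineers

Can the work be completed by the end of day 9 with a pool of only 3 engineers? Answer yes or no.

Total engineer-days = 31; over 9 days the average is 31/9 > 3, so some day must exceed 3.

no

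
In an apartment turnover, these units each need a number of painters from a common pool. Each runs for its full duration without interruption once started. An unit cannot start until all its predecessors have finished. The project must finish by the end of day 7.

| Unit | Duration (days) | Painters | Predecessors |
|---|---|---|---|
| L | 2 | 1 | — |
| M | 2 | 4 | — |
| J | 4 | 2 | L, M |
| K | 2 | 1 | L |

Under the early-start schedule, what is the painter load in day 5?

2

At early start, day 5 has: J.
Demand: 2 = 2.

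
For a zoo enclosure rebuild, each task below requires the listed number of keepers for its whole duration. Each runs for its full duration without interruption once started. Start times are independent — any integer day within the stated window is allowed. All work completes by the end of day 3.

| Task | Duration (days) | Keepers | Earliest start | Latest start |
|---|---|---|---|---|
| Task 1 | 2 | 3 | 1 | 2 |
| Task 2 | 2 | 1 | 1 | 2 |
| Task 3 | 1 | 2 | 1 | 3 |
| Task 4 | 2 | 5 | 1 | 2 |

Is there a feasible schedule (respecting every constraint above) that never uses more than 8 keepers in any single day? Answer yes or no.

no

The minimum achievable peak is 9; 8 < 9, so no feasible schedule stays within the cap.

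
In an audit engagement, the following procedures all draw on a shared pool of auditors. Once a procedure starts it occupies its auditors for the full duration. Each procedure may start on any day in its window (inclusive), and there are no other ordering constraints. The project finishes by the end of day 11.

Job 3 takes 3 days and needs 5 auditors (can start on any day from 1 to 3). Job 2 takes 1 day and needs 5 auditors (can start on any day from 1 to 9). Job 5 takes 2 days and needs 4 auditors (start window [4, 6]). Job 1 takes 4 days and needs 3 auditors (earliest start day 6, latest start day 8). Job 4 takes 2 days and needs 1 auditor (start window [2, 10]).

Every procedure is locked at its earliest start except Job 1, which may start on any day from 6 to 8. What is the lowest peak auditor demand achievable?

10

Job 1@6: d1:10  d2:6  d3:6  d4:4  d5:4  d6:3  d7:3  d8:3  d9:3  d10:0  d11:0 → peak 10
Job 1@7: d1:10  d2:6  d3:6  d4:4  d5:4  d6:0  d7:3  d8:3  d9:3  d10:3  d11:0 → peak 10
Job 1@8: d1:10  d2:6  d3:6  d4:4  d5:4  d6:0  d7:0  d8:3  d9:3  d10:3  d11:3 → peak 10
Best is Job 1@6, peak 10.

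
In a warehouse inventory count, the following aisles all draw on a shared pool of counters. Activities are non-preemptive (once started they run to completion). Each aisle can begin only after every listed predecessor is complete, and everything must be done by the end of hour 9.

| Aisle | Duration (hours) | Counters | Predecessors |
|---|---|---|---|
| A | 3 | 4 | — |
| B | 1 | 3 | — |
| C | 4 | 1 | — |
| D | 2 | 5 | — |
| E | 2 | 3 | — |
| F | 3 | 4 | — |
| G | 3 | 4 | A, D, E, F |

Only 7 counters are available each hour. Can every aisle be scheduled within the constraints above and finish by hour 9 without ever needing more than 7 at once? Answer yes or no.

The minimum achievable peak is 8; 7 < 8, so no feasible schedule stays within the cap.

no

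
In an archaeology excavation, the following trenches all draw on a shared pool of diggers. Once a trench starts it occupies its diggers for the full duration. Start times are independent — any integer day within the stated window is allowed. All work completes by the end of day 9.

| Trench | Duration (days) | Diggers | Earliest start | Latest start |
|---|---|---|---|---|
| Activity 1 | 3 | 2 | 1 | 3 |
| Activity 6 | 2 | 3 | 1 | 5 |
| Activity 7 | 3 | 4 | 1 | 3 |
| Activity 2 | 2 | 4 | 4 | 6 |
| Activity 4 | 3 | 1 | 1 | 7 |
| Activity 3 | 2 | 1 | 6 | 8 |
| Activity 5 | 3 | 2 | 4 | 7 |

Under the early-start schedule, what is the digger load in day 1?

At early start, day 1 has: Activity 1, Activity 6, Activity 7, Activity 4.
Demand: 2 + 3 + 4 + 1 = 10.

10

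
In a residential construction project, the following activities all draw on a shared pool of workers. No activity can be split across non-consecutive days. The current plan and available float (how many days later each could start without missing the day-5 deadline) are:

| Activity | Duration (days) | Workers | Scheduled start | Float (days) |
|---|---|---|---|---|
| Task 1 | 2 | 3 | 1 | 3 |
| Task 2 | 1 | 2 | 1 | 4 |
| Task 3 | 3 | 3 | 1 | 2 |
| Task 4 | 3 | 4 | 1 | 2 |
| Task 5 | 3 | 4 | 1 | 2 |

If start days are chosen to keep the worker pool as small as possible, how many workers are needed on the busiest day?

Early-start (Task 1@1, Task 2@1, Task 3@1, Task 4@1, Task 5@1) gives peak 16: d1:16  d2:14  d3:11  d4:0  d5:0.
Shift Task 4→2, Task 5→3.
Schedule Task 1@1, Task 2@1, Task 3@1, Task 4@2, Task 5@3: d1:8  d2:10  d3:11  d4:8  d5:4 — peak 11.

11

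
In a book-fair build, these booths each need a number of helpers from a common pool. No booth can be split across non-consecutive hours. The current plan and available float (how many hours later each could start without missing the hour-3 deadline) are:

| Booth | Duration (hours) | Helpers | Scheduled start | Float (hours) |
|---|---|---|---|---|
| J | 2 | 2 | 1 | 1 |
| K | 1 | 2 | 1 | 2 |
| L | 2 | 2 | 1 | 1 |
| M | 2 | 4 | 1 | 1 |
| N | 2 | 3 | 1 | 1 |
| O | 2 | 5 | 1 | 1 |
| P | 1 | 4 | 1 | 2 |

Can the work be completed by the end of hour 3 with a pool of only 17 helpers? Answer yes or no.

yes

Schedule J@1, K@1, L@1, M@1, N@1, O@2, P@3: h1:13  h2:16  h3:9 — peak 16 ≤ 17.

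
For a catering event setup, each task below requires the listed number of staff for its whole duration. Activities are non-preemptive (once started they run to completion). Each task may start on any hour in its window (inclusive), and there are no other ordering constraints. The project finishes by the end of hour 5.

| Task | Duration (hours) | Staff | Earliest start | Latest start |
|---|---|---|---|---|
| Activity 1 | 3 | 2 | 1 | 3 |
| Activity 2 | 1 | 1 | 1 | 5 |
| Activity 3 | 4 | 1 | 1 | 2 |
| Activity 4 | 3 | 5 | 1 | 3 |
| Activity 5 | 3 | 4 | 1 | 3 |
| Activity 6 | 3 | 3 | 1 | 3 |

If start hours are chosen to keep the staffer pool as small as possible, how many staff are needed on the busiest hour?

Early-start (Activity 1@1, Activity 2@1, Activity 3@1, Activity 4@1, Activity 5@1, Activity 6@1) gives peak 16: h1:16  h2:15  h3:15  h4:1  h5:0.
Shift Activity 6→2.
Schedule Activity 1@1, Activity 2@1, Activity 3@1, Activity 4@1, Activity 5@1, Activity 6@2: h1:13  h2:15  h3:15  h4:4  h5:0 — peak 15.

15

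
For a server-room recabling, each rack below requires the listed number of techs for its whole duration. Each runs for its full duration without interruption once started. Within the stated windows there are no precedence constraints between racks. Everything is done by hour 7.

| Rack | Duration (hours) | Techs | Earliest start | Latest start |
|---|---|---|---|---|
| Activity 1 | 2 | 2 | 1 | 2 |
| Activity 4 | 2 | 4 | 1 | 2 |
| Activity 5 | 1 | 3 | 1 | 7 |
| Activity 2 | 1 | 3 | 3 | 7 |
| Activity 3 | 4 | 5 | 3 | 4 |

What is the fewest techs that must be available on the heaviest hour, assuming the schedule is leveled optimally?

6

Early-start (Activity 1@1, Activity 4@1, Activity 5@1, Activity 2@3, Activity 3@3) gives peak 9: h1:9  h2:6  h3:8  h4:5  h5:5  h6:5  h7:0.
Shift Activity 5→3, Activity 3→4.
Schedule Activity 1@1, Activity 4@1, Activity 5@3, Activity 2@3, Activity 3@4: h1:6  h2:6  h3:6  h4:5  h5:5  h6:5  h7:5 — peak 6.
Total tech-hours = 38 over 7 hours ⇒ peak ≥ ⌈38/7⌉ = 6, so 6 is optimal.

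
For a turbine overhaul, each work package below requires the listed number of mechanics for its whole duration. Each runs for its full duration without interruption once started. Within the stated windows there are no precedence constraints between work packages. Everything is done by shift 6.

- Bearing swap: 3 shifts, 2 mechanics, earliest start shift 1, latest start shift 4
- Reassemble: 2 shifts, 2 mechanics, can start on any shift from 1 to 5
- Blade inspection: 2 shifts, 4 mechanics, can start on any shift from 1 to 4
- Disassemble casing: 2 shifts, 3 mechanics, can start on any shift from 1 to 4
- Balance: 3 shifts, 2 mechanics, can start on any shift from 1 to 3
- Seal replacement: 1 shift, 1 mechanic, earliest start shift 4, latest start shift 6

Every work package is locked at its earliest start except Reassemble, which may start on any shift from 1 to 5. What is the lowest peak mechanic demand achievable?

Reassemble@1: s1:13  s2:13  s3:4  s4:1  s5:0  s6:0 → peak 13
Reassemble@2: s1:11  s2:13  s3:6  s4:1  s5:0  s6:0 → peak 13
Reassemble@3: s1:11  s2:11  s3:6  s4:3  s5:0  s6:0 → peak 11
Reassemble@4: s1:11  s2:11  s3:4  s4:3  s5:2  s6:0 → peak 11
Reassemble@5: s1:11  s2:11  s3:4  s4:1  s5:2  s6:2 → peak 11
Best is Reassemble@3, peak 11.

11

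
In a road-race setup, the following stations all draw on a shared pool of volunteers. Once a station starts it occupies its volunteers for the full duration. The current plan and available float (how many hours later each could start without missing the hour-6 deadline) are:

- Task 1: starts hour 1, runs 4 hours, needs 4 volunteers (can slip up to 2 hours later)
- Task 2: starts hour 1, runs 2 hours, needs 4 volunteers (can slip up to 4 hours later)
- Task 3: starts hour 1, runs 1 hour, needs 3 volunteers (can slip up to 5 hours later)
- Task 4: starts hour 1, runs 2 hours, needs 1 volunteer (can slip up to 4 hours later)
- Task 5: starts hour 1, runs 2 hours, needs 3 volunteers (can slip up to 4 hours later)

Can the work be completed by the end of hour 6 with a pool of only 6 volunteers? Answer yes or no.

The minimum achievable peak is 7; 6 < 7, so no feasible schedule stays within the cap.

no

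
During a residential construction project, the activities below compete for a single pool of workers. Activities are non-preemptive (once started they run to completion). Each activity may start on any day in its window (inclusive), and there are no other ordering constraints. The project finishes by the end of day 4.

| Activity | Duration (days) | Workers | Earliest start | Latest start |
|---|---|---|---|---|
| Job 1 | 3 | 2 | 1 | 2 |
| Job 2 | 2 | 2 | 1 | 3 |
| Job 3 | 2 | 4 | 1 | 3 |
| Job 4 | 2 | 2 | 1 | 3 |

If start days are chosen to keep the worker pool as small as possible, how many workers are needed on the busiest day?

Early-start (Job 1@1, Job 2@1, Job 3@1, Job 4@1) gives peak 10: d1:10  d2:10  d3:2  d4:0.
Shift Job 3→3.
Schedule Job 1@1, Job 2@1, Job 3@3, Job 4@1: d1:6  d2:6  d3:6  d4:4 — peak 6.
Total worker-days = 22 over 4 days ⇒ peak ≥ ⌈22/4⌉ = 6, so 6 is optimal.

6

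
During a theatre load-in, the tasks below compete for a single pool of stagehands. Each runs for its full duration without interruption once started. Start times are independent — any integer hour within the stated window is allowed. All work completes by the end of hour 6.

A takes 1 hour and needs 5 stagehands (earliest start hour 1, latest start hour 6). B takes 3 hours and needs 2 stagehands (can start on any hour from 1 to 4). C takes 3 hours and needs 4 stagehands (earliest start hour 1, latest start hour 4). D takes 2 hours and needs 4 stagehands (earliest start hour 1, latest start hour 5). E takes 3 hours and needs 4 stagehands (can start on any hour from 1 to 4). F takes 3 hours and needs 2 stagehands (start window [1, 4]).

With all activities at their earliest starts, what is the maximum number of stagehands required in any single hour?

21

Early-start schedule: A@1, B@1, C@1, D@1, E@1, F@1.
Load per hour: hour 1: 21, hour 2: 16, hour 3: 12, hour 4: 0, hour 5: 0, hour 6: 0.
Peak is 21.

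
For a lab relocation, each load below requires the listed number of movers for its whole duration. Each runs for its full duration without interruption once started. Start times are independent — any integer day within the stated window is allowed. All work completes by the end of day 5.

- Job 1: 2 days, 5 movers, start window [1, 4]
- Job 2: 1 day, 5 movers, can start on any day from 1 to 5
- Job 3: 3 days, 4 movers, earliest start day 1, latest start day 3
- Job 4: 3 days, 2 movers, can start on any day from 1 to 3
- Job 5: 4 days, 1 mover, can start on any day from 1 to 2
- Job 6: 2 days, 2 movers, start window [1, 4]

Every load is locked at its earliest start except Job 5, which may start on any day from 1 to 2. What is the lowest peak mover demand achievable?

Job 5@1: d1:19  d2:14  d3:7  d4:1  d5:0 → peak 19
Job 5@2: d1:18  d2:14  d3:7  d4:1  d5:1 → peak 18
Best is Job 5@2, peak 18.

18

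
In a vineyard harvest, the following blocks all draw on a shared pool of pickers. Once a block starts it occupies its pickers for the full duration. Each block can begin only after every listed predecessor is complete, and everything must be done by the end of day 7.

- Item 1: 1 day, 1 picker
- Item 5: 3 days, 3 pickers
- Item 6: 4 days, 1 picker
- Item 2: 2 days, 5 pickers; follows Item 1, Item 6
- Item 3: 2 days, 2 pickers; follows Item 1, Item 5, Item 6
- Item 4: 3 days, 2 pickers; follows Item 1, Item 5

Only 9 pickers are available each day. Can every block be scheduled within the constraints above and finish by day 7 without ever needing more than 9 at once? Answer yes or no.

yes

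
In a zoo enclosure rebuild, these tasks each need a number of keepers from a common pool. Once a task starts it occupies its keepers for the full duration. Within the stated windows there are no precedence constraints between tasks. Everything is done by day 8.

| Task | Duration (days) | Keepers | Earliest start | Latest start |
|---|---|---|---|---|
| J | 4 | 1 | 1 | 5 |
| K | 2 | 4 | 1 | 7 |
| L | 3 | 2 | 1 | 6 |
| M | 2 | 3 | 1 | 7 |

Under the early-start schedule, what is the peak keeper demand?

Early-start schedule: J@1, K@1, L@1, M@1.
Load per day: day 1: 10, day 2: 10, day 3: 3, day 4: 1, day 5: 0, day 6: 0, day 7: 0, day 8: 0.
Peak is 10.

10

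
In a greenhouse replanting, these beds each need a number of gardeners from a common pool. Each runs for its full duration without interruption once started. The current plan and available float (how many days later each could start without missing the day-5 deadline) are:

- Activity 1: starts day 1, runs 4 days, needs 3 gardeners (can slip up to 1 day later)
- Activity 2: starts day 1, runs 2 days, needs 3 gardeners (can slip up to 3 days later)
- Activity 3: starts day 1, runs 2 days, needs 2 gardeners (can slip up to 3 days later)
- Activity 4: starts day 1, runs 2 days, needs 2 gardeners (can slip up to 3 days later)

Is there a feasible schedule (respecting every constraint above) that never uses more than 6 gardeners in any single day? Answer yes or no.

The minimum achievable peak is 7; 6 < 7, so no feasible schedule stays within the cap.

no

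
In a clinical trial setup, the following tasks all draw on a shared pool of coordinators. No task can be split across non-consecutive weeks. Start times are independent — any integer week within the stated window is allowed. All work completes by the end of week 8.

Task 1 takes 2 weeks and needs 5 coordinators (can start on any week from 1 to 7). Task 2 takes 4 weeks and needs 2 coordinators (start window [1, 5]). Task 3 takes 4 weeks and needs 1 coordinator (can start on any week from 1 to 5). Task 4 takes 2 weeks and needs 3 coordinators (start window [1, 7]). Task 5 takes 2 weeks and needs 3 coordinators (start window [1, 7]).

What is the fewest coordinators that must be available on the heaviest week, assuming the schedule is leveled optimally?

Early-start (Task 1@1, Task 2@1, Task 3@1, Task 4@1, Task 5@1) gives peak 14: w1:14  w2:14  w3:3  w4:3  w5:0  w6:0  w7:0  w8:0.
Shift Task 2→3, Task 3→5, Task 4→3, Task 5→7.
Schedule Task 1@1, Task 2@3, Task 3@5, Task 4@3, Task 5@7: w1:5  w2:5  w3:5  w4:5  w5:3  w6:3  w7:4  w8:4 — peak 5.
Total coordinator-weeks = 34 over 8 weeks ⇒ peak ≥ ⌈34/8⌉ = 5, so 5 is optimal.

5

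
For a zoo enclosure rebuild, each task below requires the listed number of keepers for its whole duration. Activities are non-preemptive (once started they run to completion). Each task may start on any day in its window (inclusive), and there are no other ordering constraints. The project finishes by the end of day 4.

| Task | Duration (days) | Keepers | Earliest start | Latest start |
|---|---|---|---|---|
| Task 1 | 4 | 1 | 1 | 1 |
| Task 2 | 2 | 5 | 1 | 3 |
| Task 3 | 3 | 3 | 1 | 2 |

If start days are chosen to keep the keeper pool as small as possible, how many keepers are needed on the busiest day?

Schedule Task 1@1, Task 2@1, Task 3@1: d1:9  d2:9  d3:4  d4:1 — peak 9.
No arrangement of the 6 feasible schedules does better.

9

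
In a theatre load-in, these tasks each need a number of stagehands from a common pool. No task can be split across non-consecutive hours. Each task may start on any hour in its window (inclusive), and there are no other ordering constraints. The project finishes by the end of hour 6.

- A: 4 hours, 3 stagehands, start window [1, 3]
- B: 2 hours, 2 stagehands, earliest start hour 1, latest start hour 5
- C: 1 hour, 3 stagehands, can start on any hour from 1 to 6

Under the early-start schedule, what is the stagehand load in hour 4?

3

At early start, hour 4 has: A.
Demand: 3 = 3.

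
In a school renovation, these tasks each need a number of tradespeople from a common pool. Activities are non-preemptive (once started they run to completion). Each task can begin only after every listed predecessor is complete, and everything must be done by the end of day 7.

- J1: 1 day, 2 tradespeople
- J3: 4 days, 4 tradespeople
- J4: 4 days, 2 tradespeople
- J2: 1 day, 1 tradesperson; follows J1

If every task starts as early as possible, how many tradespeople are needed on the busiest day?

8

Early-start schedule: J1@1, J3@1, J4@1, J2@2.
Load per day: day 1: 8, day 2: 7, day 3: 6, day 4: 6, day 5: 0, day 6: 0, day 7: 0.
Peak is 8.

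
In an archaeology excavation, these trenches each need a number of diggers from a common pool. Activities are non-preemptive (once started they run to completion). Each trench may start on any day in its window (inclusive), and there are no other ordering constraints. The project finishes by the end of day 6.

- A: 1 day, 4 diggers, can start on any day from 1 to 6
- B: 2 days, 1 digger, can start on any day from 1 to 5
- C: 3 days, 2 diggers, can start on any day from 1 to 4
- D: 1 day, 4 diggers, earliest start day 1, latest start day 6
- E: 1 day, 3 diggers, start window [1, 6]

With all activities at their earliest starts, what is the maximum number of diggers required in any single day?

14

Early-start schedule: A@1, B@1, C@1, D@1, E@1.
Load per day: day 1: 14, day 2: 3, day 3: 2, day 4: 0, day 5: 0, day 6: 0.
Peak is 14.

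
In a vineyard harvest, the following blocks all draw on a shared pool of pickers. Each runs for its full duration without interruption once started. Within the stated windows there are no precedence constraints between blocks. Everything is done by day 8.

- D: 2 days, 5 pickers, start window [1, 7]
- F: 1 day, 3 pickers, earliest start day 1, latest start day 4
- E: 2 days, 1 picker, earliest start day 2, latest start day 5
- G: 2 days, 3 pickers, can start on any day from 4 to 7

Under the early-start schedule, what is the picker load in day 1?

8

At early start, day 1 has: D, F.
Demand: 5 + 3 = 8.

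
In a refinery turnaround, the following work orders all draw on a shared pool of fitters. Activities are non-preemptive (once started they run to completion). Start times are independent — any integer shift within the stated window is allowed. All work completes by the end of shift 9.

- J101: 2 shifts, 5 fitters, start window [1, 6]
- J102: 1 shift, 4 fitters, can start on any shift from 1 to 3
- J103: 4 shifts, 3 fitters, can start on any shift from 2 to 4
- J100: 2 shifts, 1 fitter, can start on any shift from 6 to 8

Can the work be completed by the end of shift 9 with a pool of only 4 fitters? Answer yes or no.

The minimum achievable peak is 5; 4 < 5, so no feasible schedule stays within the cap.

no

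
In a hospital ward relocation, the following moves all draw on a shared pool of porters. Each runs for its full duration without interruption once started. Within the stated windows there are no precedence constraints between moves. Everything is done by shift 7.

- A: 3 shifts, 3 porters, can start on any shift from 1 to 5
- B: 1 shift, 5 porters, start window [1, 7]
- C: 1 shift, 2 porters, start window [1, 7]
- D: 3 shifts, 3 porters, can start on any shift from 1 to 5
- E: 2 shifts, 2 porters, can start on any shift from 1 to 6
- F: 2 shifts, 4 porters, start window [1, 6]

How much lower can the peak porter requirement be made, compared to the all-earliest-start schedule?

Early-start peak: s1:19  s2:12  s3:6  s4:0  s5:0  s6:0  s7:0 ⇒ 19.
Leveled (A@1, B@4, C@5, D@1, E@5, F@6): s1:6  s2:6  s3:6  s4:5  s5:4  s6:6  s7:4 ⇒ 6.
Reduction 19 − 6 = 13.

13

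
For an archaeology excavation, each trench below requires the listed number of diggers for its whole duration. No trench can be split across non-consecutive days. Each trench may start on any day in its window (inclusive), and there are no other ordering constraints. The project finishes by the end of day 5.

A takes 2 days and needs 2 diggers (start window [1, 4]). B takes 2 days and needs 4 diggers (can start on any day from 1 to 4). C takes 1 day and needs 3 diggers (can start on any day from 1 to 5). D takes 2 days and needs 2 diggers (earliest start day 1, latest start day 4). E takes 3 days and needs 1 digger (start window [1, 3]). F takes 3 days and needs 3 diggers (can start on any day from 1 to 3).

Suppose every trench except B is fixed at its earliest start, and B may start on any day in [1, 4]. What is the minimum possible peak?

B@1: d1:15  d2:12  d3:4  d4:0  d5:0 → peak 15
B@2: d1:11  d2:12  d3:8  d4:0  d5:0 → peak 12
B@3: d1:11  d2:8  d3:8  d4:4  d5:0 → peak 11
B@4: d1:11  d2:8  d3:4  d4:4  d5:4 → peak 11
Best is B@3, peak 11.

11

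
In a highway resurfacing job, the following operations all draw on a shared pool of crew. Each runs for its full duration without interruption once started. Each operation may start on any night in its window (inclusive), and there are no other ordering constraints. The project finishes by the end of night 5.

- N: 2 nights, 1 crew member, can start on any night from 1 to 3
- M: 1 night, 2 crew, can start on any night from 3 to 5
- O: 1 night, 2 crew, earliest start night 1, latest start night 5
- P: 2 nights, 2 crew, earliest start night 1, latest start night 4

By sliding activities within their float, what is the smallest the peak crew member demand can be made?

3

Early-start (N@1, M@3, O@1, P@1) gives peak 5: n1:5  n2:3  n3:2  n4:0  n5:0.
Shift P→4.
Schedule N@1, M@3, O@1, P@4: n1:3  n2:1  n3:2  n4:2  n5:2 — peak 3.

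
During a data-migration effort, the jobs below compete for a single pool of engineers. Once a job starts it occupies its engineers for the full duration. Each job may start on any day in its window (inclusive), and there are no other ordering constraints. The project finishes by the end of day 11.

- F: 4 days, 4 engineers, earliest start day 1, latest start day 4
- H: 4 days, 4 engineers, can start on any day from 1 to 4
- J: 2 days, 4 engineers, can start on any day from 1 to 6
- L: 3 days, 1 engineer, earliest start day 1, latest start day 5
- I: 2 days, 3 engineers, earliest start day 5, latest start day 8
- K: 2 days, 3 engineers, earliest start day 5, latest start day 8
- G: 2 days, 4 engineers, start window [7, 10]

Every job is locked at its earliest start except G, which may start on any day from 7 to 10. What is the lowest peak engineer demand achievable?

13

G@7: d1:13  d2:13  d3:9  d4:8  d5:6  d6:6  d7:4  d8:4  d9:0  d10:0  d11:0 → peak 13
G@8: d1:13  d2:13  d3:9  d4:8  d5:6  d6:6  d7:0  d8:4  d9:4  d10:0  d11:0 → peak 13
G@9: d1:13  d2:13  d3:9  d4:8  d5:6  d6:6  d7:0  d8:0  d9:4  d10:4  d11:0 → peak 13
G@10: d1:13  d2:13  d3:9  d4:8  d5:6  d6:6  d7:0  d8:0  d9:0  d10:4  d11:4 → peak 13
Best is G@7, peak 13.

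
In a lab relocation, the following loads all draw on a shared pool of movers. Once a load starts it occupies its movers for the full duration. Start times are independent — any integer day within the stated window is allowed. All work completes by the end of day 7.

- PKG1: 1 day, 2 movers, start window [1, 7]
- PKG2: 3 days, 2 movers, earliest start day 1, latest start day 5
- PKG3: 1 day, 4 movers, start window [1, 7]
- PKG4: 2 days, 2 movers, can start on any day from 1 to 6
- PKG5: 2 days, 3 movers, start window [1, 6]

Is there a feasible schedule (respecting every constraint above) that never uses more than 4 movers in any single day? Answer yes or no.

Schedule PKG1@1, PKG2@1, PKG3@4, PKG4@2, PKG5@5: d1:4  d2:4  d3:4  d4:4  d5:3  d6:3  d7:0 — peak 4 ≤ 4.

yes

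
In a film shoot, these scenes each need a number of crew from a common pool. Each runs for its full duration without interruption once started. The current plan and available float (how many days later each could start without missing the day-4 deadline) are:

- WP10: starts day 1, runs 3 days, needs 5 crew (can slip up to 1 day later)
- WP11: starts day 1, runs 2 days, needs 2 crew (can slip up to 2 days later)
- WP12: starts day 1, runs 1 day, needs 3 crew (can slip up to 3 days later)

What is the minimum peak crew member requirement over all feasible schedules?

7

Early-start (WP10@1, WP11@1, WP12@1) gives peak 10: d1:10  d2:7  d3:5  d4:0.
Shift WP12→4.
Schedule WP10@1, WP11@1, WP12@4: d1:7  d2:7  d3:5  d4:3 — peak 7.
No arrangement of the 24 feasible schedules does better.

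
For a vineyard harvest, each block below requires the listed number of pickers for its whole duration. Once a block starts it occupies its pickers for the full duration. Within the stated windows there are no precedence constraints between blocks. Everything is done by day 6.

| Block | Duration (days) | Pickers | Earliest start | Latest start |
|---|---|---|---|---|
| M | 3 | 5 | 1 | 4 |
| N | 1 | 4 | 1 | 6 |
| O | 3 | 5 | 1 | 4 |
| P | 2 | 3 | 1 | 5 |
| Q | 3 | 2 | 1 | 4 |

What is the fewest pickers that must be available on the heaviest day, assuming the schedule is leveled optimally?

9

Early-start (M@1, N@1, O@1, P@1, Q@1) gives peak 19: d1:19  d2:15  d3:12  d4:0  d5:0  d6:0.
Shift O→4, P→2, Q→4.
Schedule M@1, N@1, O@4, P@2, Q@4: d1:9  d2:8  d3:8  d4:7  d5:7  d6:7 — peak 9.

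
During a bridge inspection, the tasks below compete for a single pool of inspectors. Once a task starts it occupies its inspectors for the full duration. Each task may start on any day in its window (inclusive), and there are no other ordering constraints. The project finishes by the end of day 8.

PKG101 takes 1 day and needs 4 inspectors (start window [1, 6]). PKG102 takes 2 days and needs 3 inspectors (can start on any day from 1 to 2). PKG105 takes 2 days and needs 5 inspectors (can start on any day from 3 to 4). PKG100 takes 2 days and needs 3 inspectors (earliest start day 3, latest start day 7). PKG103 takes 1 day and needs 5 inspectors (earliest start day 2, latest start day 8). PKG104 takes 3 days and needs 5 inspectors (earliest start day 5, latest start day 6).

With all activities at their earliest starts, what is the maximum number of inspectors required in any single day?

Early-start schedule: PKG101@1, PKG102@1, PKG105@3, PKG100@3, PKG103@2, PKG104@5.
Load per day: day 1: 7, day 2: 8, day 3: 8, day 4: 8, day 5: 5, day 6: 5, day 7: 5, day 8: 0.
Peak is 8.

8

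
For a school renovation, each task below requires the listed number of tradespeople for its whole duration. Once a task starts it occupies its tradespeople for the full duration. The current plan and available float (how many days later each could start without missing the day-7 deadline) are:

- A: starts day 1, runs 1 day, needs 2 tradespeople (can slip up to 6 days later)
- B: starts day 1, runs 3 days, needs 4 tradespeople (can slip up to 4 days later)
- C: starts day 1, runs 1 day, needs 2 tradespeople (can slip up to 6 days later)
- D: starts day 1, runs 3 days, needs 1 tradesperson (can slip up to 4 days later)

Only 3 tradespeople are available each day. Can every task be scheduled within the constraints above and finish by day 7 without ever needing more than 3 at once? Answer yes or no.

no

The minimum achievable peak is 4; 3 < 4, so no feasible schedule stays within the cap.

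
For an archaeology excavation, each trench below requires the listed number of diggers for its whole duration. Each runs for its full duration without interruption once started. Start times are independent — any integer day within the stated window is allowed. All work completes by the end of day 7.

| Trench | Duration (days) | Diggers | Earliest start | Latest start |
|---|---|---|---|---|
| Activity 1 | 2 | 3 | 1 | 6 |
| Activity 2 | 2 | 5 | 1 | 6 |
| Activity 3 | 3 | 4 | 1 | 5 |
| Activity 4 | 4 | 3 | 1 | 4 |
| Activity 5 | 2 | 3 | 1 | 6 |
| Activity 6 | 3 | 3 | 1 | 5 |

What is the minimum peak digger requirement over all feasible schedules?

Early-start (Activity 1@1, Activity 2@1, Activity 3@1, Activity 4@1, Activity 5@1, Activity 6@1) gives peak 21: d1:21  d2:21  d3:10  d4:3  d5:0  d6:0  d7:0.
Shift Activity 2→3, Activity 4→4, Activity 5→5, Activity 6→5.
Schedule Activity 1@1, Activity 2@3, Activity 3@1, Activity 4@4, Activity 5@5, Activity 6@5: d1:7  d2:7  d3:9  d4:8  d5:9  d6:9  d7:6 — peak 9.

9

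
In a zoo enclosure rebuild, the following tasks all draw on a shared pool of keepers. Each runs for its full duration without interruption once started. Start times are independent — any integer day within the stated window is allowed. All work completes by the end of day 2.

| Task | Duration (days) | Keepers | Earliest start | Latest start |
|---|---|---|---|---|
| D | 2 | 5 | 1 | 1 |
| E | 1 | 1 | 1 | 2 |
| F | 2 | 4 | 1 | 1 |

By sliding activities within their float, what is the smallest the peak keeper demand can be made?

Schedule D@1, E@1, F@1: d1:10  d2:9 — peak 10.
Total keeper-days = 19 over 2 days ⇒ peak ≥ ⌈19/2⌉ = 10, so 10 is optimal.

10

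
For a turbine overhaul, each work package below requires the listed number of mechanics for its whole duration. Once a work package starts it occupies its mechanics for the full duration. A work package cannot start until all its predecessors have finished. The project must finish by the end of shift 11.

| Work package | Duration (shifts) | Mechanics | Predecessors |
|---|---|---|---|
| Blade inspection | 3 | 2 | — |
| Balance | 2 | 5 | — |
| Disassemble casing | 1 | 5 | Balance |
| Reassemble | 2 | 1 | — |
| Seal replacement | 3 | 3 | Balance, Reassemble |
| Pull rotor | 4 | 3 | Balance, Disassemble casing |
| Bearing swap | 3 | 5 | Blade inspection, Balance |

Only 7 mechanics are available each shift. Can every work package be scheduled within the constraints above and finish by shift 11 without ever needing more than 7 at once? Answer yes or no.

yes

Schedule Blade inspection@1, Balance@1, Disassemble casing@3, Reassemble@4, Seal replacement@6, Pull rotor@4, Bearing swap@9: s1:7  s2:7  s3:7  s4:4  s5:4  s6:6  s7:6  s8:3  s9:5  s10:5  s11:5 — peak 7 ≤ 7.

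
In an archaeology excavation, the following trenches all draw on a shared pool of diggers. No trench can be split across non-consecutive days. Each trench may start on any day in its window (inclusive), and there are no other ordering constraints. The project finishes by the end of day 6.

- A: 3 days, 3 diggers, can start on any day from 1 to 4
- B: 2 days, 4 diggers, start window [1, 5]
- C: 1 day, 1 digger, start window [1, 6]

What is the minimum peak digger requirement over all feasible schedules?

4

Early-start (A@1, B@1, C@1) gives peak 8: d1:8  d2:7  d3:3  d4:0  d5:0  d6:0.
Shift B→4.
Schedule A@1, B@4, C@1: d1:4  d2:3  d3:3  d4:4  d5:4  d6:0 — peak 4.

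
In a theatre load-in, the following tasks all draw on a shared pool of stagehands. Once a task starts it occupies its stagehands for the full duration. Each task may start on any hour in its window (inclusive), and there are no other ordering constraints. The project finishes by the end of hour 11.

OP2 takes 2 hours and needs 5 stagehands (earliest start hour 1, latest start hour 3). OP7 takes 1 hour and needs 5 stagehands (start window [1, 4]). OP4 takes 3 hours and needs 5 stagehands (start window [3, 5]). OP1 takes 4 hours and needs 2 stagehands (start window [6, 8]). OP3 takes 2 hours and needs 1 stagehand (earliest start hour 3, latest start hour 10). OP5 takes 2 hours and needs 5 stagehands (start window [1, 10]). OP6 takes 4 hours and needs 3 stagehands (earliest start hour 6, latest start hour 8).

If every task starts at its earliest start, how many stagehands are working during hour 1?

At early start, hour 1 has: OP2, OP7, OP5.
Demand: 5 + 5 + 5 = 15.

15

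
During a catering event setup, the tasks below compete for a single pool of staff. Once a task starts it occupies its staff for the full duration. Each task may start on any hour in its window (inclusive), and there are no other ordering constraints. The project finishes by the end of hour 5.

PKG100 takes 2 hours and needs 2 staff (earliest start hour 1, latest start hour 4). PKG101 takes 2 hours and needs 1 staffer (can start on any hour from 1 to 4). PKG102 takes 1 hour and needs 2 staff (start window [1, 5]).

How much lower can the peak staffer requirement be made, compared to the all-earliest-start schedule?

Early-start peak: h1:5  h2:3  h3:0  h4:0  h5:0 ⇒ 5.
Leveled (PKG100@1, PKG101@3, PKG102@5): h1:2  h2:2  h3:1  h4:1  h5:2 ⇒ 2.
Reduction 5 − 2 = 3.

3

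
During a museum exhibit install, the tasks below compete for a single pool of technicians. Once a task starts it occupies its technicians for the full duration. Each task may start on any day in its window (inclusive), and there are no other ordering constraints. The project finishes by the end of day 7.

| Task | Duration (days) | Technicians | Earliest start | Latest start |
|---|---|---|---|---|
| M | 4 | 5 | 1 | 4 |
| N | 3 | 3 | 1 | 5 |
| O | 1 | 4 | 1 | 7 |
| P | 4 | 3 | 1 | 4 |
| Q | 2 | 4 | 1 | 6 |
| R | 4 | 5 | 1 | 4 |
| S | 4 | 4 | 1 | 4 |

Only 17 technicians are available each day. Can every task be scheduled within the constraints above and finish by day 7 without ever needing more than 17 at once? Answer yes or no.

Schedule M@1, N@1, O@1, P@1, Q@2, R@4, S@4: d1:15  d2:15  d3:15  d4:17  d5:9  d6:9  d7:9 — peak 17 ≤ 17.

yes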